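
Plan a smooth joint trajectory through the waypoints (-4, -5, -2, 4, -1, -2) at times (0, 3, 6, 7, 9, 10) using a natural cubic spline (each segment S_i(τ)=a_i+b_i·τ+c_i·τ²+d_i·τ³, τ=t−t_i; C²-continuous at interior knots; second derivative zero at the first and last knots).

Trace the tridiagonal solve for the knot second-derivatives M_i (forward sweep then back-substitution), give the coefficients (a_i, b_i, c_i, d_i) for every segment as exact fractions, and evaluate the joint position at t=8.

Δ: Δ0=-1/3, Δ1=1, Δ2=6, Δ3=-5/2, Δ4=-1
row 1: diag=12, rhs=8; c'=1/4, d'=2/3
row 2: denom=8−3·1/4=29/4; d'=(30−3·2/3)/(29/4)=112/29
row 3: denom=6−1·4/29=170/29; d'=(-51−1·112/29)/(170/29)=-1591/170
row 4: denom=6−2·29/85=452/85; d'=(9−2·-1591/170)/(452/85)=589/113
back: M4=589/113
back: M3=-1591/170−29/85·589/113=-2517/226
back: M2=112/29−4/29·-2517/226=610/113
back: M1=2/3−1/4·610/113=-463/678
M: M0=0, M1=-463/678, M2=610/113, M3=-2517/226, M4=589/113, M5=0
seg 0: a=-4, c=M0/2=0, d=(M1−M0)/(6·3)=-463/12204, b=Δ0−h0·(2M0+M1)/6=11/1356
seg 1: a=-5, c=M1/2=-463/1356, d=(M2−M1)/(6·3)=4123/12204, b=Δ1−h1·(2M1+M2)/6=-689/678
seg 2: a=-2, c=M2/2=305/113, d=(M3−M2)/(6·1)=-3737/1356, b=Δ2−h2·(2M2+M3)/6=8213/1356
seg 3: a=4, c=M3/2=-2517/452, d=(M4−M3)/(6·2)=3695/2712, b=Δ3−h3·(2M3+M4)/6=2161/678
seg 4: a=-1, c=M4/2=589/226, d=(M5−M4)/(6·1)=-589/678, b=Δ4−h4·(2M4+M5)/6=-928/339
t_q=8 → seg 3, τ=1; S=4+2161/678·τ+-2517/452·τ²+3695/2712·τ³=2695/904

  seg 0: a=-4 b=11/1356 c=0 d=-463/12204
  seg 1: a=-5 b=-689/678 c=-463/1356 d=4123/12204
  seg 2: a=-2 b=8213/1356 c=305/113 d=-3737/1356
  seg 3: a=4 b=2161/678 c=-2517/452 d=3695/2712
  seg 4: a=-1 b=-928/339 c=589/226 d=-589/678
S(8) = 2695/904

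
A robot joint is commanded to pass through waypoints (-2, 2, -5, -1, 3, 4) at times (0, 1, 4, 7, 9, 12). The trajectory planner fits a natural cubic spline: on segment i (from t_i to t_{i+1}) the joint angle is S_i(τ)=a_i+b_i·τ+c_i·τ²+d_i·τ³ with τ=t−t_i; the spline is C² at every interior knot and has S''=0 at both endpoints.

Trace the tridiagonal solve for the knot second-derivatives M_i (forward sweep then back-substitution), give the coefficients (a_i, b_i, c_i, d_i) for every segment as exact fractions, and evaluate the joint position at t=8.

Δ: Δ0=4, Δ1=-7/3, Δ2=4/3, Δ3=2, Δ4=1/3
row 1: diag=8, rhs=-38; c'=3/8, d'=-19/4
row 2: denom=12−3·3/8=87/8; d'=(22−3·-19/4)/(87/8)=10/3
row 3: denom=10−3·8/29=266/29; d'=(4−3·10/3)/(266/29)=-87/133
row 4: denom=10−2·29/133=1272/133; d'=(-10−2·-87/133)/(1272/133)=-289/318
back: M4=-289/318
back: M3=-87/133−29/133·-289/318=-145/318
back: M2=10/3−8/29·-145/318=550/159
back: M1=-19/4−3/8·550/159=-641/106
M: M0=0, M1=-641/106, M2=550/159, M3=-145/318, M4=-289/318, M5=0
seg 0: a=-2, c=M0/2=0, d=(M1−M0)/(6·1)=-641/636, b=Δ0−h0·(2M0+M1)/6=3185/636
seg 1: a=2, c=M1/2=-641/212, d=(M2−M1)/(6·3)=3023/5724, b=Δ1−h1·(2M1+M2)/6=631/318
seg 2: a=-5, c=M2/2=275/159, d=(M3−M2)/(6·3)=-415/1908, b=Δ2−h2·(2M2+M3)/6=-1207/636
seg 3: a=-1, c=M3/2=-145/636, d=(M4−M3)/(6·2)=-2/53, b=Δ3−h3·(2M3+M4)/6=829/318
seg 4: a=3, c=M4/2=-289/636, d=(M5−M4)/(6·3)=289/5724, b=Δ4−h4·(2M4+M5)/6=395/318
t_q=8 → seg 3, τ=1; S=-1+829/318·τ+-145/636·τ²+-2/53·τ³=853/636

  seg 0: a=-2 b=3185/636 c=0 d=-641/636
  seg 1: a=2 b=631/318 c=-641/212 d=3023/5724
  seg 2: a=-5 b=-1207/636 c=275/159 d=-415/1908
  seg 3: a=-1 b=829/318 c=-145/636 d=-2/53
  seg 4: a=3 b=395/318 c=-289/636 d=289/5724
S(8) = 853/636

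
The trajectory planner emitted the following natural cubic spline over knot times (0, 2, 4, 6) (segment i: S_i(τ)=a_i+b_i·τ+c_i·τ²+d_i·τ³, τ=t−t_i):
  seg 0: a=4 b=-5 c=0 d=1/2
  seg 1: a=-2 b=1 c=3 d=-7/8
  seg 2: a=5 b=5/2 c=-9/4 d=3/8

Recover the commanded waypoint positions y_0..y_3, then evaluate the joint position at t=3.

y_0=4 y_1=-2 y_2=5 y_3=4
S(3) = 9/8

y_0 = S_0(0) = a_0 = 4
y_1 = S_1(0) = a_1 = -2
y_2 = S_2(0) = a_2 = 5
y_3 = S_2(2) = 4
t_q=3 is in segment 1 (τ=1); S_1(τ)=9/8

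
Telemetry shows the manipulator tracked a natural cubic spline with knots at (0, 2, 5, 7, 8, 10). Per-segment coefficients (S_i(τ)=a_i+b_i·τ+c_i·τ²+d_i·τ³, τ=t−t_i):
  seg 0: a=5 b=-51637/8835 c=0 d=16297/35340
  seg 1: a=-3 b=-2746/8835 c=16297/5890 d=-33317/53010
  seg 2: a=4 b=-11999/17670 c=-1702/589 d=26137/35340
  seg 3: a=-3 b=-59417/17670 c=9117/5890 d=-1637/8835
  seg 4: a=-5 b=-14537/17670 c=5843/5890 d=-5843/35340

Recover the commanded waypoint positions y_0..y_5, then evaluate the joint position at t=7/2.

y_0=5 y_1=-3 y_2=4 y_3=-3 y_4=-5 y_5=-4
S(7/2) = 30067/47120

y_0 = S_0(0) = a_0 = 5
y_1 = S_1(0) = a_1 = -3
y_2 = S_2(0) = a_2 = 4
y_3 = S_3(0) = a_3 = -3
y_4 = S_4(0) = a_4 = -5
y_5 = S_4(2) = -4
t_q=7/2 is in segment 1 (τ=3/2); S_1(τ)=30067/47120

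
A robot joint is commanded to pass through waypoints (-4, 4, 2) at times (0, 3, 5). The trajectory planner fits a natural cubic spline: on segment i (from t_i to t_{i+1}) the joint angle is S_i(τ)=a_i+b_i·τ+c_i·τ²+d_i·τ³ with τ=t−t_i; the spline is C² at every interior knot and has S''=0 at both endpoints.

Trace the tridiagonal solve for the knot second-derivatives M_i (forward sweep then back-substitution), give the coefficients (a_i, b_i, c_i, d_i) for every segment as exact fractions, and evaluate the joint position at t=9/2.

Δ: Δ0=8/3, Δ1=-1
row 1: diag=10, rhs=-22; c'=1/5, d'=-11/5
back: M1=-11/5
M: M0=0, M1=-11/5, M2=0
seg 0: a=-4, c=M0/2=0, d=(M1−M0)/(6·3)=-11/90, b=Δ0−h0·(2M0+M1)/6=113/30
seg 1: a=4, c=M1/2=-11/10, d=(M2−M1)/(6·2)=11/60, b=Δ1−h1·(2M1+M2)/6=7/15
t_q=9/2 → seg 1, τ=3/2; S=4+7/15·τ+-11/10·τ²+11/60·τ³=91/32

  seg 0: a=-4 b=113/30 c=0 d=-11/90
  seg 1: a=4 b=7/15 c=-11/10 d=11/60
S(9/2) = 91/32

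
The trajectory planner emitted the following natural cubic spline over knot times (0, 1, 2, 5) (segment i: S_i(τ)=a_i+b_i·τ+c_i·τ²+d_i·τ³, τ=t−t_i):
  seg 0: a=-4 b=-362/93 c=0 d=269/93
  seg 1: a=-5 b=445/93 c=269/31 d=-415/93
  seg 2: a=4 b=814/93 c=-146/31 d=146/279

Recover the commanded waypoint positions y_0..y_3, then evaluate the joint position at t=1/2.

y_0 = S_0(0) = a_0 = -4
y_1 = S_1(0) = a_1 = -5
y_2 = S_2(0) = a_2 = 4
y_3 = S_2(3) = 2
t_q=1/2 is in segment 0 (τ=1/2); S_0(τ)=-1385/248

y_0=-4 y_1=-5 y_2=4 y_3=2
S(1/2) = -1385/248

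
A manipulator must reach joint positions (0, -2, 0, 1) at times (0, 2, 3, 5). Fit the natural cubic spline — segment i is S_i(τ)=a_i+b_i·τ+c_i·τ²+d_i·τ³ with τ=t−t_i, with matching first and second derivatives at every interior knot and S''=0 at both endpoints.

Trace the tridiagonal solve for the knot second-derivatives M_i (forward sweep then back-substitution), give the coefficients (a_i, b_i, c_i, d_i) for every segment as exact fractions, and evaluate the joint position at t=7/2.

Δ: Δ0=-1, Δ1=2, Δ2=1/2
row 1: diag=6, rhs=18; c'=1/6, d'=3
row 2: denom=6−1·1/6=35/6; d'=(-9−1·3)/(35/6)=-72/35
back: M2=-72/35
back: M1=3−1/6·-72/35=117/35
M: M0=0, M1=117/35, M2=-72/35, M3=0
seg 0: a=0, c=M0/2=0, d=(M1−M0)/(6·2)=39/140, b=Δ0−h0·(2M0+M1)/6=-74/35
seg 1: a=-2, c=M1/2=117/70, d=(M2−M1)/(6·1)=-9/10, b=Δ1−h1·(2M1+M2)/6=43/35
seg 2: a=0, c=M2/2=-36/35, d=(M3−M2)/(6·2)=6/35, b=Δ2−h2·(2M2+M3)/6=131/70
t_q=7/2 → seg 2, τ=1/2; S=0+131/70·τ+-36/35·τ²+6/35·τ³=7/10

  seg 0: a=0 b=-74/35 c=0 d=39/140
  seg 1: a=-2 b=43/35 c=117/70 d=-9/10
  seg 2: a=0 b=131/70 c=-36/35 d=6/35
S(7/2) = 7/10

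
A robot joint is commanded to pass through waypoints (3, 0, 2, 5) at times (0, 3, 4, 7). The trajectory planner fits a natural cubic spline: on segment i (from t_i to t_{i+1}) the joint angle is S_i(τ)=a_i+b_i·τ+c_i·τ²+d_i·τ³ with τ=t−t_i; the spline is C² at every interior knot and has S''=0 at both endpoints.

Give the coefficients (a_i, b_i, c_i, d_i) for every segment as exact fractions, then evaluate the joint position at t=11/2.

Δ: Δ0=-1, Δ1=2, Δ2=1
row 1: diag=8, rhs=18; c'=1/8, d'=9/4
row 2: denom=8−1·1/8=63/8; d'=(-6−1·9/4)/(63/8)=-22/21
back: M2=-22/21
back: M1=9/4−1/8·-22/21=50/21
M: M0=0, M1=50/21, M2=-22/21, M3=0
seg 0: a=3, c=M0/2=0, d=(M1−M0)/(6·3)=25/189, b=Δ0−h0·(2M0+M1)/6=-46/21
seg 1: a=0, c=M1/2=25/21, d=(M2−M1)/(6·1)=-4/7, b=Δ1−h1·(2M1+M2)/6=29/21
seg 2: a=2, c=M2/2=-11/21, d=(M3−M2)/(6·3)=11/189, b=Δ2−h2·(2M2+M3)/6=43/21
t_q=11/2 → seg 2, τ=3/2; S=2+43/21·τ+-11/21·τ²+11/189·τ³=229/56

  seg 0: a=3 b=-46/21 c=0 d=25/189
  seg 1: a=0 b=29/21 c=25/21 d=-4/7
  seg 2: a=2 b=43/21 c=-11/21 d=11/189
S(11/2) = 229/56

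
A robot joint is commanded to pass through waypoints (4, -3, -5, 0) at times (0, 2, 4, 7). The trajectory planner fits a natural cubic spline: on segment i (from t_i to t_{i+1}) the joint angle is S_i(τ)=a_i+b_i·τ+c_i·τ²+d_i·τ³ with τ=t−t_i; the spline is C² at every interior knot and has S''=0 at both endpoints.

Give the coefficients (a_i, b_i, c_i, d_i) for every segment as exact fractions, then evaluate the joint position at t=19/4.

Δ: Δ0=-7/2, Δ1=-1, Δ2=5/3
row 1: diag=8, rhs=15; c'=1/4, d'=15/8
row 2: denom=10−2·1/4=19/2; d'=(16−2·15/8)/(19/2)=49/38
back: M2=49/38
back: M1=15/8−1/4·49/38=59/38
M: M0=0, M1=59/38, M2=49/38, M3=0
seg 0: a=4, c=M0/2=0, d=(M1−M0)/(6·2)=59/456, b=Δ0−h0·(2M0+M1)/6=-229/57
seg 1: a=-3, c=M1/2=59/76, d=(M2−M1)/(6·2)=-5/228, b=Δ1−h1·(2M1+M2)/6=-281/114
seg 2: a=-5, c=M2/2=49/76, d=(M3−M2)/(6·3)=-49/684, b=Δ2−h2·(2M2+M3)/6=43/114
t_q=19/4 → seg 2, τ=3/4; S=-5+43/114·τ+49/76·τ²+-49/684·τ³=-21327/4864

  seg 0: a=4 b=-229/57 c=0 d=59/456
  seg 1: a=-3 b=-281/114 c=59/76 d=-5/228
  seg 2: a=-5 b=43/114 c=49/76 d=-49/684
S(19/4) = -21327/4864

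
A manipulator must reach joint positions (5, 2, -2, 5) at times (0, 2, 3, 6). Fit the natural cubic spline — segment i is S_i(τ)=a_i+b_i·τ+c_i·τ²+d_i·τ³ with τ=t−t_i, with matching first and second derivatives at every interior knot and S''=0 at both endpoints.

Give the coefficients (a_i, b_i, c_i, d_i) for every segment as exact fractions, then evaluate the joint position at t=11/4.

Δ: Δ0=-3/2, Δ1=-4, Δ2=7/3
row 1: diag=6, rhs=-15; c'=1/6, d'=-5/2
row 2: denom=8−1·1/6=47/6; d'=(38−1·-5/2)/(47/6)=243/47
back: M2=243/47
back: M1=-5/2−1/6·243/47=-158/47
M: M0=0, M1=-158/47, M2=243/47, M3=0
seg 0: a=5, c=M0/2=0, d=(M1−M0)/(6·2)=-79/282, b=Δ0−h0·(2M0+M1)/6=-107/282
seg 1: a=2, c=M1/2=-79/47, d=(M2−M1)/(6·1)=401/282, b=Δ1−h1·(2M1+M2)/6=-1055/282
seg 2: a=-2, c=M2/2=243/94, d=(M3−M2)/(6·3)=-27/94, b=Δ2−h2·(2M2+M3)/6=-400/141
t_q=11/4 → seg 1, τ=3/4; S=2+-1055/282·τ+-79/47·τ²+401/282·τ³=-6927/6016

  seg 0: a=5 b=-107/282 c=0 d=-79/282
  seg 1: a=2 b=-1055/282 c=-79/47 d=401/282
  seg 2: a=-2 b=-400/141 c=243/94 d=-27/94
S(11/4) = -6927/6016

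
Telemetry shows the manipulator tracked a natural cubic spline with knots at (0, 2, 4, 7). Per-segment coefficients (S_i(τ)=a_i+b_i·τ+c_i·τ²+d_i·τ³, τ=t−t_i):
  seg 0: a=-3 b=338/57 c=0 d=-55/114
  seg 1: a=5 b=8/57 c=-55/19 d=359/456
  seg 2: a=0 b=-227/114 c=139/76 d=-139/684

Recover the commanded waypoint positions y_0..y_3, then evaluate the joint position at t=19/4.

y_0 = S_0(0) = a_0 = -3
y_1 = S_1(0) = a_1 = 5
y_2 = S_2(0) = a_2 = 0
y_3 = S_2(3) = 5
t_q=19/4 is in segment 2 (τ=3/4); S_2(τ)=-2677/4864

y_0=-3 y_1=5 y_2=0 y_3=5
S(19/4) = -2677/4864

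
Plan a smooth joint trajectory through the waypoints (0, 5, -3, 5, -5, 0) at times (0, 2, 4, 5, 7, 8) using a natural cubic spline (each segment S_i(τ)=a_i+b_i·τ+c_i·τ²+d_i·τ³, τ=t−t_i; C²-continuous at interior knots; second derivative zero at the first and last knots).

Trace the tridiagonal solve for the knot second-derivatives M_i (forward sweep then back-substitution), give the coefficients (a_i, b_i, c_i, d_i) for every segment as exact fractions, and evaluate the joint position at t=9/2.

Δ: Δ0=5/2, Δ1=-4, Δ2=8, Δ3=-5, Δ4=5
row 1: diag=8, rhs=-39; c'=1/4, d'=-39/8
row 2: denom=6−2·1/4=11/2; d'=(72−2·-39/8)/(11/2)=327/22
row 3: denom=6−1·2/11=64/11; d'=(-78−1·327/22)/(64/11)=-2043/128
row 4: denom=6−2·11/32=85/16; d'=(60−2·-2043/128)/(85/16)=5883/340
back: M4=5883/340
back: M3=-2043/128−11/32·5883/340=-7449/340
back: M2=327/22−2/11·-7449/340=1602/85
back: M1=-39/8−1/4·1602/85=-6519/680
M: M0=0, M1=-6519/680, M2=1602/85, M3=-7449/340, M4=5883/340, M5=0
seg 0: a=0, c=M0/2=0, d=(M1−M0)/(6·2)=-2173/2720, b=Δ0−h0·(2M0+M1)/6=3873/680
seg 1: a=5, c=M1/2=-6519/1360, d=(M2−M1)/(6·2)=1289/544, b=Δ1−h1·(2M1+M2)/6=-1323/340
seg 2: a=-3, c=M2/2=801/85, d=(M3−M2)/(6·1)=-4619/680, b=Δ2−h2·(2M2+M3)/6=3651/680
seg 3: a=5, c=M3/2=-7449/680, d=(M4−M3)/(6·2)=1111/340, b=Δ3−h3·(2M3+M4)/6=261/68
seg 4: a=-5, c=M4/2=5883/680, d=(M5−M4)/(6·1)=-1961/680, b=Δ4−h4·(2M4+M5)/6=-261/340
t_q=9/2 → seg 2, τ=1/2; S=-3+3651/680·τ+801/85·τ²+-4619/680·τ³=6481/5440

  seg 0: a=0 b=3873/680 c=0 d=-2173/2720
  seg 1: a=5 b=-1323/340 c=-6519/1360 d=1289/544
  seg 2: a=-3 b=3651/680 c=801/85 d=-4619/680
  seg 3: a=5 b=261/68 c=-7449/680 d=1111/340
  seg 4: a=-5 b=-261/340 c=5883/680 d=-1961/680
S(9/2) = 6481/5440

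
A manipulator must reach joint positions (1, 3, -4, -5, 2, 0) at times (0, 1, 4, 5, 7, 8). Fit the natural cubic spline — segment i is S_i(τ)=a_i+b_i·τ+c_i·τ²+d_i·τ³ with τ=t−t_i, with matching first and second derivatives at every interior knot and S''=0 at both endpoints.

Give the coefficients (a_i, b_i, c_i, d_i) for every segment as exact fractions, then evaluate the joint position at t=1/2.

  seg 0: a=1 b=3391/1284 c=0 d=-823/1284
  seg 1: a=3 b=461/642 c=-823/428 d=1163/3852
  seg 2: a=-4 b=-3425/1284 c=85/107 d=1121/1284
  seg 3: a=-5 b=989/642 c=1461/428 d=-3125/2568
  seg 4: a=2 b=190/321 c=-416/107 d=416/321
S(1/2) = 7671/3424

Δ: Δ0=2, Δ1=-7/3, Δ2=-1, Δ3=7/2, Δ4=-2
row 1: diag=8, rhs=-26; c'=3/8, d'=-13/4
row 2: denom=8−3·3/8=55/8; d'=(8−3·-13/4)/(55/8)=142/55
row 3: denom=6−1·8/55=322/55; d'=(27−1·142/55)/(322/55)=1343/322
row 4: denom=6−2·55/161=856/161; d'=(-33−2·1343/322)/(856/161)=-832/107
back: M4=-832/107
back: M3=1343/322−55/161·-832/107=1461/214
back: M2=142/55−8/55·1461/214=170/107
back: M1=-13/4−3/8·170/107=-823/214
M: M0=0, M1=-823/214, M2=170/107, M3=1461/214, M4=-832/107, M5=0
seg 0: a=1, c=M0/2=0, d=(M1−M0)/(6·1)=-823/1284, b=Δ0−h0·(2M0+M1)/6=3391/1284
seg 1: a=3, c=M1/2=-823/428, d=(M2−M1)/(6·3)=1163/3852, b=Δ1−h1·(2M1+M2)/6=461/642
seg 2: a=-4, c=M2/2=85/107, d=(M3−M2)/(6·1)=1121/1284, b=Δ2−h2·(2M2+M3)/6=-3425/1284
seg 3: a=-5, c=M3/2=1461/428, d=(M4−M3)/(6·2)=-3125/2568, b=Δ3−h3·(2M3+M4)/6=989/642
seg 4: a=2, c=M4/2=-416/107, d=(M5−M4)/(6·1)=416/321, b=Δ4−h4·(2M4+M5)/6=190/321
t_q=1/2 → seg 0, τ=1/2; S=1+3391/1284·τ+0·τ²+-823/1284·τ³=7671/3424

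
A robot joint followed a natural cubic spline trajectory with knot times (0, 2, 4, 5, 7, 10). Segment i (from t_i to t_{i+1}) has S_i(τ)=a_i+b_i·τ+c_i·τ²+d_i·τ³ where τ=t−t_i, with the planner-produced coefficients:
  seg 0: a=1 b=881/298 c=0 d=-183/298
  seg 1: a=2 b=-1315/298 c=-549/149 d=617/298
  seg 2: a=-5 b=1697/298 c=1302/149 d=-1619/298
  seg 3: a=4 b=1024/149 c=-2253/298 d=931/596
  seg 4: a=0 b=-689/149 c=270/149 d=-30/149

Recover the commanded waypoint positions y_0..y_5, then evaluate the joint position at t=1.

y_0=1 y_1=2 y_2=-5 y_3=4 y_4=0 y_5=-3
S(1) = 498/149

y_0 = S_0(0) = a_0 = 1
y_1 = S_1(0) = a_1 = 2
y_2 = S_2(0) = a_2 = -5
y_3 = S_3(0) = a_3 = 4
y_4 = S_4(0) = a_4 = 0
y_5 = S_4(3) = -3
t_q=1 is in segment 0 (τ=1); S_0(τ)=498/149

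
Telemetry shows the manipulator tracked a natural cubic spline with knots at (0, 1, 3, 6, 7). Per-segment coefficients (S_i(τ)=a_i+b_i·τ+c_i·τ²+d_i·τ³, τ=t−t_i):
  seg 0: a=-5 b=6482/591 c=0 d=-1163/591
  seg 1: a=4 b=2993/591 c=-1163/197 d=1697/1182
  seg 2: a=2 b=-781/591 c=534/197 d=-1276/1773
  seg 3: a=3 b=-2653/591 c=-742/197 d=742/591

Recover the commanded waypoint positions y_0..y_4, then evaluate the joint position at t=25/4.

y_0 = S_0(0) = a_0 = -5
y_1 = S_1(0) = a_1 = 4
y_2 = S_2(0) = a_2 = 2
y_3 = S_3(0) = a_3 = 3
y_4 = S_3(1) = -4
t_q=25/4 is in segment 3 (τ=1/4); S_3(τ)=10477/6304

y_0=-5 y_1=4 y_2=2 y_3=3 y_4=-4
S(25/4) = 10477/6304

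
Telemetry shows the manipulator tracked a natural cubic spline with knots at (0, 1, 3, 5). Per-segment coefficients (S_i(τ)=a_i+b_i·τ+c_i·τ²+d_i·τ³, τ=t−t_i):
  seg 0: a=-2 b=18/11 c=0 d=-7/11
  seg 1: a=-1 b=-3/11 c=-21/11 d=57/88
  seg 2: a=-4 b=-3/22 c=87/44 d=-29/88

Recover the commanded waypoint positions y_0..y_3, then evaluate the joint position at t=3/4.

y_0=-2 y_1=-1 y_2=-4 y_3=1
S(3/4) = -733/704

y_0 = S_0(0) = a_0 = -2
y_1 = S_1(0) = a_1 = -1
y_2 = S_2(0) = a_2 = -4
y_3 = S_2(2) = 1
t_q=3/4 is in segment 0 (τ=3/4); S_0(τ)=-733/704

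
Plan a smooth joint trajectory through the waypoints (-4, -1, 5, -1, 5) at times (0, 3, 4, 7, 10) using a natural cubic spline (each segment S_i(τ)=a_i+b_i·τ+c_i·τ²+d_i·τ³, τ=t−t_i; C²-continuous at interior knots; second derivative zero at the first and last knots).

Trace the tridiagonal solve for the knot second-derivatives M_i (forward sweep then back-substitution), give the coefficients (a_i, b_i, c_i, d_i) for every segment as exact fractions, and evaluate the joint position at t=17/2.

  seg 0: a=-4 b=-105/76 c=0 d=181/684
  seg 1: a=-1 b=219/38 c=181/76 d=-163/76
  seg 2: a=5 b=311/76 c=-77/19 d=461/684
  seg 3: a=-1 b=-77/38 c=153/76 d=-17/76
S(17/2) = -161/608

Δ: Δ0=1, Δ1=6, Δ2=-2, Δ3=2
row 1: diag=8, rhs=30; c'=1/8, d'=15/4
row 2: denom=8−1·1/8=63/8; d'=(-48−1·15/4)/(63/8)=-46/7
row 3: denom=12−3·8/21=76/7; d'=(24−3·-46/7)/(76/7)=153/38
back: M3=153/38
back: M2=-46/7−8/21·153/38=-154/19
back: M1=15/4−1/8·-154/19=181/38
M: M0=0, M1=181/38, M2=-154/19, M3=153/38, M4=0
seg 0: a=-4, c=M0/2=0, d=(M1−M0)/(6·3)=181/684, b=Δ0−h0·(2M0+M1)/6=-105/76
seg 1: a=-1, c=M1/2=181/76, d=(M2−M1)/(6·1)=-163/76, b=Δ1−h1·(2M1+M2)/6=219/38
seg 2: a=5, c=M2/2=-77/19, d=(M3−M2)/(6·3)=461/684, b=Δ2−h2·(2M2+M3)/6=311/76
seg 3: a=-1, c=M3/2=153/76, d=(M4−M3)/(6·3)=-17/76, b=Δ3−h3·(2M3+M4)/6=-77/38
t_q=17/2 → seg 3, τ=3/2; S=-1+-77/38·τ+153/76·τ²+-17/76·τ³=-161/608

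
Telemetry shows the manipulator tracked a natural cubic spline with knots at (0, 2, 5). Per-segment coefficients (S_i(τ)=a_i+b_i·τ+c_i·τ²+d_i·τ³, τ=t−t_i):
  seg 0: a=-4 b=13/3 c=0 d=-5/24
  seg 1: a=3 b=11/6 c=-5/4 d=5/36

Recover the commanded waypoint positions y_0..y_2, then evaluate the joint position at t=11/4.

y_0 = S_0(0) = a_0 = -4
y_1 = S_1(0) = a_1 = 3
y_2 = S_1(3) = 1
t_q=11/4 is in segment 1 (τ=3/4); S_1(τ)=955/256

y_0=-4 y_1=3 y_2=1
S(11/4) = 955/256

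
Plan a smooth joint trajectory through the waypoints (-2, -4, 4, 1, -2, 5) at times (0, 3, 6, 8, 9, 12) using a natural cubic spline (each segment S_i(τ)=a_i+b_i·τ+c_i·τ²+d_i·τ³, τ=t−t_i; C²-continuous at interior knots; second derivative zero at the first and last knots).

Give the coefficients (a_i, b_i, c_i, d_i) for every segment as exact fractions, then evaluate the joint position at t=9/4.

  seg 0: a=-2 b=-6035/3222 c=0 d=3887/28998
  seg 1: a=-4 b=2813/1611 c=3887/3222 d=-8695/28998
  seg 2: a=4 b=2863/3222 c=-2404/1611 d=80/537
  seg 3: a=1 b=-10609/3222 c=-964/1611 d=319/358
  seg 4: a=-2 b=-2926/1611 c=6685/3222 d=-6685/28998
S(9/4) = -107401/22912

Δ: Δ0=-2/3, Δ1=8/3, Δ2=-3/2, Δ3=-3, Δ4=7/3
row 1: diag=12, rhs=20; c'=1/4, d'=5/3
row 2: denom=10−3·1/4=37/4; d'=(-25−3·5/3)/(37/4)=-120/37
row 3: denom=6−2·8/37=206/37; d'=(-9−2·-120/37)/(206/37)=-93/206
row 4: denom=8−1·37/206=1611/206; d'=(32−1·-93/206)/(1611/206)=6685/1611
back: M4=6685/1611
back: M3=-93/206−37/206·6685/1611=-1928/1611
back: M2=-120/37−8/37·-1928/1611=-4808/1611
back: M1=5/3−1/4·-4808/1611=3887/1611
M: M0=0, M1=3887/1611, M2=-4808/1611, M3=-1928/1611, M4=6685/1611, M5=0
seg 0: a=-2, c=M0/2=0, d=(M1−M0)/(6·3)=3887/28998, b=Δ0−h0·(2M0+M1)/6=-6035/3222
seg 1: a=-4, c=M1/2=3887/3222, d=(M2−M1)/(6·3)=-8695/28998, b=Δ1−h1·(2M1+M2)/6=2813/1611
seg 2: a=4, c=M2/2=-2404/1611, d=(M3−M2)/(6·2)=80/537, b=Δ2−h2·(2M2+M3)/6=2863/3222
seg 3: a=1, c=M3/2=-964/1611, d=(M4−M3)/(6·1)=319/358, b=Δ3−h3·(2M3+M4)/6=-10609/3222
seg 4: a=-2, c=M4/2=6685/3222, d=(M5−M4)/(6·3)=-6685/28998, b=Δ4−h4·(2M4+M5)/6=-2926/1611
t_q=9/4 → seg 0, τ=9/4; S=-2+-6035/3222·τ+0·τ²+3887/28998·τ³=-107401/22912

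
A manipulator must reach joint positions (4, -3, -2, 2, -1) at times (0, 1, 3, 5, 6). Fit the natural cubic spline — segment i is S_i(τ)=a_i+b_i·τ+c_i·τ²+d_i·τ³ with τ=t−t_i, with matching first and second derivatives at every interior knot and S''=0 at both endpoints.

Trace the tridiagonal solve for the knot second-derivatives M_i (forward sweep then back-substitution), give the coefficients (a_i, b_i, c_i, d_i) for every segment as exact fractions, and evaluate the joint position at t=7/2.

Δ: Δ0=-7, Δ1=1/2, Δ2=2, Δ3=-3
row 1: diag=6, rhs=45; c'=1/3, d'=15/2
row 2: denom=8−2·1/3=22/3; d'=(9−2·15/2)/(22/3)=-9/11
row 3: denom=6−2·3/11=60/11; d'=(-30−2·-9/11)/(60/11)=-26/5
back: M3=-26/5
back: M2=-9/11−3/11·-26/5=3/5
back: M1=15/2−1/3·3/5=73/10
M: M0=0, M1=73/10, M2=3/5, M3=-26/5, M4=0
seg 0: a=4, c=M0/2=0, d=(M1−M0)/(6·1)=73/60, b=Δ0−h0·(2M0+M1)/6=-493/60
seg 1: a=-3, c=M1/2=73/20, d=(M2−M1)/(6·2)=-67/120, b=Δ1−h1·(2M1+M2)/6=-137/30
seg 2: a=-2, c=M2/2=3/10, d=(M3−M2)/(6·2)=-29/60, b=Δ2−h2·(2M2+M3)/6=10/3
seg 3: a=2, c=M3/2=-13/5, d=(M4−M3)/(6·1)=13/15, b=Δ3−h3·(2M3+M4)/6=-19/15
t_q=7/2 → seg 2, τ=1/2; S=-2+10/3·τ+3/10·τ²+-29/60·τ³=-51/160

  seg 0: a=4 b=-493/60 c=0 d=73/60
  seg 1: a=-3 b=-137/30 c=73/20 d=-67/120
  seg 2: a=-2 b=10/3 c=3/10 d=-29/60
  seg 3: a=2 b=-19/15 c=-13/5 d=13/15
S(7/2) = -51/160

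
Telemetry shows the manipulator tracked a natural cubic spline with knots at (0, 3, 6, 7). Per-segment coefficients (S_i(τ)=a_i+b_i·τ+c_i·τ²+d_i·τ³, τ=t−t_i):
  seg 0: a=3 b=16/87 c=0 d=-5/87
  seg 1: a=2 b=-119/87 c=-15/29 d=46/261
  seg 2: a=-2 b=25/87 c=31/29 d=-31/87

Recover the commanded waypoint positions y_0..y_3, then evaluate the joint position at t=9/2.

y_0=3 y_1=2 y_2=-2 y_3=-1
S(9/2) = -18/29

y_0 = S_0(0) = a_0 = 3
y_1 = S_1(0) = a_1 = 2
y_2 = S_2(0) = a_2 = -2
y_3 = S_2(1) = -1
t_q=9/2 is in segment 1 (τ=3/2); S_1(τ)=-18/29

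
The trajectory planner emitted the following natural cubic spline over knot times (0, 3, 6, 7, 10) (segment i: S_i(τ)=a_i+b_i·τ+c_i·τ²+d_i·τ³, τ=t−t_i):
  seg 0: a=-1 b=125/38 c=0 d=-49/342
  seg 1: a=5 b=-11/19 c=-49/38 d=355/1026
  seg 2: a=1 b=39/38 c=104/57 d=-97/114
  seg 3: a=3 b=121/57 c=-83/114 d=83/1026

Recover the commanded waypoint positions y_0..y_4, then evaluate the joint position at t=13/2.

y_0 = S_0(0) = a_0 = -1
y_1 = S_1(0) = a_1 = 5
y_2 = S_2(0) = a_2 = 1
y_3 = S_3(0) = a_3 = 3
y_4 = S_3(3) = 5
t_q=13/2 is in segment 2 (τ=1/2); S_2(τ)=1699/912

y_0=-1 y_1=5 y_2=1 y_3=3 y_4=5
S(13/2) = 1699/912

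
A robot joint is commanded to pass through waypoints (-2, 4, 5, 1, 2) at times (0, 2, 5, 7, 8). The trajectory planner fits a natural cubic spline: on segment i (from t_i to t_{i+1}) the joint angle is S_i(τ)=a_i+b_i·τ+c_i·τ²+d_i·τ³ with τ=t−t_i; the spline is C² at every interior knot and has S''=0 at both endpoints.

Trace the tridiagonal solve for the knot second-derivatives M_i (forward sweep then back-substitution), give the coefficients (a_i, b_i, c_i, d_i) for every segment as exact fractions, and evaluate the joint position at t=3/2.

Δ: Δ0=3, Δ1=1/3, Δ2=-2, Δ3=1
row 1: diag=10, rhs=-16; c'=3/10, d'=-8/5
row 2: denom=10−3·3/10=91/10; d'=(-14−3·-8/5)/(91/10)=-92/91
row 3: denom=6−2·20/91=506/91; d'=(18−2·-92/91)/(506/91)=911/253
back: M3=911/253
back: M2=-92/91−20/91·911/253=-456/253
back: M1=-8/5−3/10·-456/253=-268/253
M: M0=0, M1=-268/253, M2=-456/253, M3=911/253, M4=0
seg 0: a=-2, c=M0/2=0, d=(M1−M0)/(6·2)=-67/759, b=Δ0−h0·(2M0+M1)/6=2545/759
seg 1: a=4, c=M1/2=-134/253, d=(M2−M1)/(6·3)=-94/2277, b=Δ1−h1·(2M1+M2)/6=1741/759
seg 2: a=5, c=M2/2=-228/253, d=(M3−M2)/(6·2)=1367/3036, b=Δ2−h2·(2M2+M3)/6=-1517/759
seg 3: a=1, c=M3/2=911/506, d=(M4−M3)/(6·1)=-911/1518, b=Δ3−h3·(2M3+M4)/6=-152/759
t_q=3/2 → seg 0, τ=3/2; S=-2+2545/759·τ+0·τ²+-67/759·τ³=5529/2024

  seg 0: a=-2 b=2545/759 c=0 d=-67/759
  seg 1: a=4 b=1741/759 c=-134/253 d=-94/2277
  seg 2: a=5 b=-1517/759 c=-228/253 d=1367/3036
  seg 3: a=1 b=-152/759 c=911/506 d=-911/1518
S(3/2) = 5529/2024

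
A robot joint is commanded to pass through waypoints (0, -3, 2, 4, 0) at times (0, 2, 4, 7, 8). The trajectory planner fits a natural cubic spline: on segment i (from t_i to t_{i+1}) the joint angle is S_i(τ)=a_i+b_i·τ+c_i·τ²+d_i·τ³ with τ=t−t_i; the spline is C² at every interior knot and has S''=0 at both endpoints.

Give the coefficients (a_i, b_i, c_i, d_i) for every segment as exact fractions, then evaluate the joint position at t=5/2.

Δ: Δ0=-3/2, Δ1=5/2, Δ2=2/3, Δ3=-4
row 1: diag=8, rhs=24; c'=1/4, d'=3
row 2: denom=10−2·1/4=19/2; d'=(-11−2·3)/(19/2)=-34/19
row 3: denom=8−3·6/19=134/19; d'=(-28−3·-34/19)/(134/19)=-215/67
back: M3=-215/67
back: M2=-34/19−6/19·-215/67=-52/67
back: M1=3−1/4·-52/67=214/67
M: M0=0, M1=214/67, M2=-52/67, M3=-215/67, M4=0
seg 0: a=0, c=M0/2=0, d=(M1−M0)/(6·2)=107/402, b=Δ0−h0·(2M0+M1)/6=-1031/402
seg 1: a=-3, c=M1/2=107/67, d=(M2−M1)/(6·2)=-133/402, b=Δ1−h1·(2M1+M2)/6=253/402
seg 2: a=2, c=M2/2=-26/67, d=(M3−M2)/(6·3)=-163/1206, b=Δ2−h2·(2M2+M3)/6=1225/402
seg 3: a=4, c=M3/2=-215/134, d=(M4−M3)/(6·1)=215/402, b=Δ3−h3·(2M3+M4)/6=-589/201
t_q=5/2 → seg 1, τ=1/2; S=-3+253/402·τ+107/67·τ²+-133/402·τ³=-2495/1072

  seg 0: a=0 b=-1031/402 c=0 d=107/402
  seg 1: a=-3 b=253/402 c=107/67 d=-133/402
  seg 2: a=2 b=1225/402 c=-26/67 d=-163/1206
  seg 3: a=4 b=-589/201 c=-215/134 d=215/402
S(5/2) = -2495/1072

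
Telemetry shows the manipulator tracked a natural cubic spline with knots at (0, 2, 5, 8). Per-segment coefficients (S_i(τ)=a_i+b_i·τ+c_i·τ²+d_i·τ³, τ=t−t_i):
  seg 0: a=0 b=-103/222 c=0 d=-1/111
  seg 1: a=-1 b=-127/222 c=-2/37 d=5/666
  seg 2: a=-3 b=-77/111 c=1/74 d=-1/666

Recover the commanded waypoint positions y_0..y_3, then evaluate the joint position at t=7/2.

y_0 = S_0(0) = a_0 = 0
y_1 = S_1(0) = a_1 = -1
y_2 = S_2(0) = a_2 = -3
y_3 = S_2(3) = -5
t_q=7/2 is in segment 1 (τ=3/2); S_1(τ)=-1157/592

y_0=0 y_1=-1 y_2=-3 y_3=-5
S(7/2) = -1157/592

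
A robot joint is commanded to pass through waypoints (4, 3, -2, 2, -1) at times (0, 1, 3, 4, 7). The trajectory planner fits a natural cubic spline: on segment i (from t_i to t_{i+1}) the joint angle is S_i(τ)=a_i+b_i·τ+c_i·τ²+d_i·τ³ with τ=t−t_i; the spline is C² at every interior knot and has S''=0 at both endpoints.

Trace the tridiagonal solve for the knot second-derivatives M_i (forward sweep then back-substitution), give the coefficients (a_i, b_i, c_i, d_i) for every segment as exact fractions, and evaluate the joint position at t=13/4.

Δ: Δ0=-1, Δ1=-5/2, Δ2=4, Δ3=-1
row 1: diag=6, rhs=-9; c'=1/3, d'=-3/2
row 2: denom=6−2·1/3=16/3; d'=(39−2·-3/2)/(16/3)=63/8
row 3: denom=8−1·3/16=125/16; d'=(-30−1·63/8)/(125/16)=-606/125
back: M3=-606/125
back: M2=63/8−3/16·-606/125=1098/125
back: M1=-3/2−1/3·1098/125=-1107/250
M: M0=0, M1=-1107/250, M2=1098/125, M3=-606/125, M4=0
seg 0: a=4, c=M0/2=0, d=(M1−M0)/(6·1)=-369/500, b=Δ0−h0·(2M0+M1)/6=-131/500
seg 1: a=3, c=M1/2=-1107/500, d=(M2−M1)/(6·2)=1101/1000, b=Δ1−h1·(2M1+M2)/6=-619/250
seg 2: a=-2, c=M2/2=549/125, d=(M3−M2)/(6·1)=-284/125, b=Δ2−h2·(2M2+M3)/6=47/25
seg 3: a=2, c=M3/2=-303/125, d=(M4−M3)/(6·3)=101/375, b=Δ3−h3·(2M3+M4)/6=481/125
t_q=13/4 → seg 2, τ=1/4; S=-2+47/25·τ+549/125·τ²+-284/125·τ³=-1291/1000

  seg 0: a=4 b=-131/500 c=0 d=-369/500
  seg 1: a=3 b=-619/250 c=-1107/500 d=1101/1000
  seg 2: a=-2 b=47/25 c=549/125 d=-284/125
  seg 3: a=2 b=481/125 c=-303/125 d=101/375
S(13/4) = -1291/1000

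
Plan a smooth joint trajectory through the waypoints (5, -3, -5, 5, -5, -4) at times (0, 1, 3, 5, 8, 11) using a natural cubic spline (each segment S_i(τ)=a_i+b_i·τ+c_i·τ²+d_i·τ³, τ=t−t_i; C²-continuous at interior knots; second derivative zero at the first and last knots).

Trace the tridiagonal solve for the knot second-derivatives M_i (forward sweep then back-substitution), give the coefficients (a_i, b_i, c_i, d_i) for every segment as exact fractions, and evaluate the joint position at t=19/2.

Δ: Δ0=-8, Δ1=-1, Δ2=5, Δ3=-10/3, Δ4=1/3
row 1: diag=6, rhs=42; c'=1/3, d'=7
row 2: denom=8−2·1/3=22/3; d'=(36−2·7)/(22/3)=3
row 3: denom=10−2·3/11=104/11; d'=(-50−2·3)/(104/11)=-77/13
row 4: denom=12−3·33/104=1149/104; d'=(22−3·-77/13)/(1149/104)=4136/1149
back: M4=4136/1149
back: M3=-77/13−33/104·4136/1149=-2706/383
back: M2=3−3/11·-2706/383=1887/383
back: M1=7−1/3·1887/383=2052/383
M: M0=0, M1=2052/383, M2=1887/383, M3=-2706/383, M4=4136/1149, M5=0
seg 0: a=5, c=M0/2=0, d=(M1−M0)/(6·1)=342/383, b=Δ0−h0·(2M0+M1)/6=-3406/383
seg 1: a=-3, c=M1/2=1026/383, d=(M2−M1)/(6·2)=-55/1532, b=Δ1−h1·(2M1+M2)/6=-2380/383
seg 2: a=-5, c=M2/2=1887/766, d=(M3−M2)/(6·2)=-1531/1532, b=Δ2−h2·(2M2+M3)/6=1559/383
seg 3: a=5, c=M3/2=-1353/383, d=(M4−M3)/(6·3)=6127/10341, b=Δ3−h3·(2M3+M4)/6=740/383
seg 4: a=-5, c=M4/2=2068/1149, d=(M5−M4)/(6·3)=-2068/10341, b=Δ4−h4·(2M4+M5)/6=-1251/383
t_q=19/2 → seg 4, τ=3/2; S=-5+-1251/383·τ+2068/1149·τ²+-2068/10341·τ³=-2499/383

  seg 0: a=5 b=-3406/383 c=0 d=342/383
  seg 1: a=-3 b=-2380/383 c=1026/383 d=-55/1532
  seg 2: a=-5 b=1559/383 c=1887/766 d=-1531/1532
  seg 3: a=5 b=740/383 c=-1353/383 d=6127/10341
  seg 4: a=-5 b=-1251/383 c=2068/1149 d=-2068/10341
S(19/2) = -2499/383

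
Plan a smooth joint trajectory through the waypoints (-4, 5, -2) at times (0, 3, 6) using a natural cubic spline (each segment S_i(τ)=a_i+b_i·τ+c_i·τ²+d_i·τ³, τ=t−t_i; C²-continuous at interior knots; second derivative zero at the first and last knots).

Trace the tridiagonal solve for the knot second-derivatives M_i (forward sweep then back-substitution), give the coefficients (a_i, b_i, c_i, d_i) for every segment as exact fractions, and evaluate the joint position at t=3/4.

  seg 0: a=-4 b=13/3 c=0 d=-4/27
  seg 1: a=5 b=1/3 c=-4/3 d=4/27
S(3/4) = -13/16

Δ: Δ0=3, Δ1=-7/3
row 1: diag=12, rhs=-32; c'=1/4, d'=-8/3
back: M1=-8/3
M: M0=0, M1=-8/3, M2=0
seg 0: a=-4, c=M0/2=0, d=(M1−M0)/(6·3)=-4/27, b=Δ0−h0·(2M0+M1)/6=13/3
seg 1: a=5, c=M1/2=-4/3, d=(M2−M1)/(6·3)=4/27, b=Δ1−h1·(2M1+M2)/6=1/3
t_q=3/4 → seg 0, τ=3/4; S=-4+13/3·τ+0·τ²+-4/27·τ³=-13/16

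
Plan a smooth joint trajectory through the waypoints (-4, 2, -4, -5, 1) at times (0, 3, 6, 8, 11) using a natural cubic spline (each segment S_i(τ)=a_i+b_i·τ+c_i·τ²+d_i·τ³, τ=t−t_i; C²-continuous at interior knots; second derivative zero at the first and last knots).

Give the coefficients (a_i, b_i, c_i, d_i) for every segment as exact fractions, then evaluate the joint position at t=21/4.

Δ: Δ0=2, Δ1=-2, Δ2=-1/2, Δ3=2
row 1: diag=12, rhs=-24; c'=1/4, d'=-2
row 2: denom=10−3·1/4=37/4; d'=(9−3·-2)/(37/4)=60/37
row 3: denom=10−2·8/37=354/37; d'=(15−2·60/37)/(354/37)=145/118
back: M3=145/118
back: M2=60/37−8/37·145/118=80/59
back: M1=-2−1/4·80/59=-138/59
M: M0=0, M1=-138/59, M2=80/59, M3=145/118, M4=0
seg 0: a=-4, c=M0/2=0, d=(M1−M0)/(6·3)=-23/177, b=Δ0−h0·(2M0+M1)/6=187/59
seg 1: a=2, c=M1/2=-69/59, d=(M2−M1)/(6·3)=109/531, b=Δ1−h1·(2M1+M2)/6=-20/59
seg 2: a=-4, c=M2/2=40/59, d=(M3−M2)/(6·2)=-5/472, b=Δ2−h2·(2M2+M3)/6=-107/59
seg 3: a=-5, c=M3/2=145/236, d=(M4−M3)/(6·3)=-145/2124, b=Δ3−h3·(2M3+M4)/6=91/118
t_q=21/4 → seg 1, τ=9/4; S=2+-20/59·τ+-69/59·τ²+109/531·τ³=-8855/3776

  seg 0: a=-4 b=187/59 c=0 d=-23/177
  seg 1: a=2 b=-20/59 c=-69/59 d=109/531
  seg 2: a=-4 b=-107/59 c=40/59 d=-5/472
  seg 3: a=-5 b=91/118 c=145/236 d=-145/2124
S(21/4) = -8855/3776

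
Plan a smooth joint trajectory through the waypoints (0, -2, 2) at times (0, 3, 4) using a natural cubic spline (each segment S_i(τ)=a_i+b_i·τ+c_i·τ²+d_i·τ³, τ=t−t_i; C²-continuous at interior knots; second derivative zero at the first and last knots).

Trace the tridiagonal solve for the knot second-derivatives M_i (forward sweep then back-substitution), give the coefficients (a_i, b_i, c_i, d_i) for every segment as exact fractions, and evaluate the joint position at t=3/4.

  seg 0: a=0 b=-29/12 c=0 d=7/36
  seg 1: a=-2 b=17/6 c=7/4 d=-7/12
S(3/4) = -443/256

Δ: Δ0=-2/3, Δ1=4
row 1: diag=8, rhs=28; c'=1/8, d'=7/2
back: M1=7/2
M: M0=0, M1=7/2, M2=0
seg 0: a=0, c=M0/2=0, d=(M1−M0)/(6·3)=7/36, b=Δ0−h0·(2M0+M1)/6=-29/12
seg 1: a=-2, c=M1/2=7/4, d=(M2−M1)/(6·1)=-7/12, b=Δ1−h1·(2M1+M2)/6=17/6
t_q=3/4 → seg 0, τ=3/4; S=0+-29/12·τ+0·τ²+7/36·τ³=-443/256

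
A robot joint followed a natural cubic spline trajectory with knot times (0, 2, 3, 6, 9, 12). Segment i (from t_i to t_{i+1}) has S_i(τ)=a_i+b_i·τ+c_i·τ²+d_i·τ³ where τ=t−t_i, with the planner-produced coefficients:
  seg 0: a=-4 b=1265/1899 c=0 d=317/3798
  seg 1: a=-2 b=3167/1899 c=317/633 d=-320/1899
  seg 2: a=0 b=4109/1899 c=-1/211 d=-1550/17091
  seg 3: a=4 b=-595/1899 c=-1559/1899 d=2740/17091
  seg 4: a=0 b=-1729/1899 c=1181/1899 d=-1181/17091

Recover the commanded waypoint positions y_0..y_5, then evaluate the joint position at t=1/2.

y_0=-4 y_1=-2 y_2=0 y_3=4 y_4=0 y_5=1
S(1/2) = -37033/10128

y_0 = S_0(0) = a_0 = -4
y_1 = S_1(0) = a_1 = -2
y_2 = S_2(0) = a_2 = 0
y_3 = S_3(0) = a_3 = 4
y_4 = S_4(0) = a_4 = 0
y_5 = S_4(3) = 1
t_q=1/2 is in segment 0 (τ=1/2); S_0(τ)=-37033/10128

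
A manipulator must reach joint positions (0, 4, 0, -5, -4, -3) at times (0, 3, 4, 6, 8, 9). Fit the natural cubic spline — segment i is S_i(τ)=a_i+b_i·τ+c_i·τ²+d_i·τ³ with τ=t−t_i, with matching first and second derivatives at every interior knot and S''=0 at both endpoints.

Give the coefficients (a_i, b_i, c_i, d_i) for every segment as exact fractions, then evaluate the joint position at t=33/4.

  seg 0: a=0 b=4828/1407 c=0 d=-328/1407
  seg 1: a=4 b=-4028/1407 c=-984/469 d=1352/1407
  seg 2: a=0 b=-5876/1407 c=368/469 d=43/1608
  seg 3: a=-5 b=-2017/2814 c=1773/1876 d=-1895/11256
  seg 4: a=-4 b=1468/1407 c=-61/938 d=61/2814
S(33/4) = -32099/8576

Δ: Δ0=4/3, Δ1=-4, Δ2=-5/2, Δ3=1/2, Δ4=1
row 1: diag=8, rhs=-32; c'=1/8, d'=-4
row 2: denom=6−1·1/8=47/8; d'=(9−1·-4)/(47/8)=104/47
row 3: denom=8−2·16/47=344/47; d'=(18−2·104/47)/(344/47)=319/172
row 4: denom=6−2·47/172=469/86; d'=(3−2·319/172)/(469/86)=-61/469
back: M4=-61/469
back: M3=319/172−47/172·-61/469=1773/938
back: M2=104/47−16/47·1773/938=736/469
back: M1=-4−1/8·736/469=-1968/469
M: M0=0, M1=-1968/469, M2=736/469, M3=1773/938, M4=-61/469, M5=0
seg 0: a=0, c=M0/2=0, d=(M1−M0)/(6·3)=-328/1407, b=Δ0−h0·(2M0+M1)/6=4828/1407
seg 1: a=4, c=M1/2=-984/469, d=(M2−M1)/(6·1)=1352/1407, b=Δ1−h1·(2M1+M2)/6=-4028/1407
seg 2: a=0, c=M2/2=368/469, d=(M3−M2)/(6·2)=43/1608, b=Δ2−h2·(2M2+M3)/6=-5876/1407
seg 3: a=-5, c=M3/2=1773/1876, d=(M4−M3)/(6·2)=-1895/11256, b=Δ3−h3·(2M3+M4)/6=-2017/2814
seg 4: a=-4, c=M4/2=-61/938, d=(M5−M4)/(6·1)=61/2814, b=Δ4−h4·(2M4+M5)/6=1468/1407
t_q=33/4 → seg 4, τ=1/4; S=-4+1468/1407·τ+-61/938·τ²+61/2814·τ³=-32099/8576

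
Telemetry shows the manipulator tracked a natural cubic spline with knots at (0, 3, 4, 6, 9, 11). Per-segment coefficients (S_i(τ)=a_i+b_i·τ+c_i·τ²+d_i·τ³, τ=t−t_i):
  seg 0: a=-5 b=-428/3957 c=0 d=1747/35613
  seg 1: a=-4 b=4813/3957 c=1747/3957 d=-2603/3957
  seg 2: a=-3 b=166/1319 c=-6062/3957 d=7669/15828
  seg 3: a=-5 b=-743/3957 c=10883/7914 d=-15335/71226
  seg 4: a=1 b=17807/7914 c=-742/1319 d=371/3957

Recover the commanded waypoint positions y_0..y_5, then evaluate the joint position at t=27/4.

y_0=-5 y_1=-4 y_2=-3 y_3=-5 y_4=1 y_5=4
S(27/4) = -752675/168832

y_0 = S_0(0) = a_0 = -5
y_1 = S_1(0) = a_1 = -4
y_2 = S_2(0) = a_2 = -3
y_3 = S_3(0) = a_3 = -5
y_4 = S_4(0) = a_4 = 1
y_5 = S_4(2) = 4
t_q=27/4 is in segment 3 (τ=3/4); S_3(τ)=-752675/168832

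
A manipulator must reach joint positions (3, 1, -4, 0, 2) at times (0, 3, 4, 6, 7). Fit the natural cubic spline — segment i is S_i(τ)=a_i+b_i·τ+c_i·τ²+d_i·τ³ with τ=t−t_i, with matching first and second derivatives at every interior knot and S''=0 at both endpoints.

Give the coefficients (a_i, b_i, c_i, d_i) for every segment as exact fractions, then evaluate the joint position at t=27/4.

Δ: Δ0=-2/3, Δ1=-5, Δ2=2, Δ3=2
row 1: diag=8, rhs=-26; c'=1/8, d'=-13/4
row 2: denom=6−1·1/8=47/8; d'=(42−1·-13/4)/(47/8)=362/47
row 3: denom=6−2·16/47=250/47; d'=(0−2·362/47)/(250/47)=-362/125
back: M3=-362/125
back: M2=362/47−16/47·-362/125=1086/125
back: M1=-13/4−1/8·1086/125=-542/125
M: M0=0, M1=-542/125, M2=1086/125, M3=-362/125, M4=0
seg 0: a=3, c=M0/2=0, d=(M1−M0)/(6·3)=-271/1125, b=Δ0−h0·(2M0+M1)/6=563/375
seg 1: a=1, c=M1/2=-271/125, d=(M2−M1)/(6·1)=814/375, b=Δ1−h1·(2M1+M2)/6=-1876/375
seg 2: a=-4, c=M2/2=543/125, d=(M3−M2)/(6·2)=-362/375, b=Δ2−h2·(2M2+M3)/6=-212/75
seg 3: a=0, c=M3/2=-181/125, d=(M4−M3)/(6·1)=181/375, b=Δ3−h3·(2M3+M4)/6=1112/375
t_q=27/4 → seg 3, τ=3/4; S=0+1112/375·τ+-181/125·τ²+181/375·τ³=2581/1600

  seg 0: a=3 b=563/375 c=0 d=-271/1125
  seg 1: a=1 b=-1876/375 c=-271/125 d=814/375
  seg 2: a=-4 b=-212/75 c=543/125 d=-362/375
  seg 3: a=0 b=1112/375 c=-181/125 d=181/375
S(27/4) = 2581/1600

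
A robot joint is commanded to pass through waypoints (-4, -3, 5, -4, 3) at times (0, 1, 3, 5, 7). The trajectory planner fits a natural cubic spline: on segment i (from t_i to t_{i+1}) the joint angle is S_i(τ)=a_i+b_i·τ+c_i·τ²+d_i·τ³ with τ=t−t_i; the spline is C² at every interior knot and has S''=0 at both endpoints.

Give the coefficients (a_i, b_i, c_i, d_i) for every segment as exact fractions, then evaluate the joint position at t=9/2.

  seg 0: a=-4 b=-5/82 c=0 d=87/82
  seg 1: a=-3 b=128/41 c=261/82 d=-225/164
  seg 2: a=5 b=-25/41 c=-207/41 d=509/328
  seg 3: a=-4 b=-179/82 c=699/164 d=-233/328
S(9/2) = -5345/2624

Δ: Δ0=1, Δ1=4, Δ2=-9/2, Δ3=7/2
row 1: diag=6, rhs=18; c'=1/3, d'=3
row 2: denom=8−2·1/3=22/3; d'=(-51−2·3)/(22/3)=-171/22
row 3: denom=8−2·3/11=82/11; d'=(48−2·-171/22)/(82/11)=699/82
back: M3=699/82
back: M2=-171/22−3/11·699/82=-414/41
back: M1=3−1/3·-414/41=261/41
M: M0=0, M1=261/41, M2=-414/41, M3=699/82, M4=0
seg 0: a=-4, c=M0/2=0, d=(M1−M0)/(6·1)=87/82, b=Δ0−h0·(2M0+M1)/6=-5/82
seg 1: a=-3, c=M1/2=261/82, d=(M2−M1)/(6·2)=-225/164, b=Δ1−h1·(2M1+M2)/6=128/41
seg 2: a=5, c=M2/2=-207/41, d=(M3−M2)/(6·2)=509/328, b=Δ2−h2·(2M2+M3)/6=-25/41
seg 3: a=-4, c=M3/2=699/164, d=(M4−M3)/(6·2)=-233/328, b=Δ3−h3·(2M3+M4)/6=-179/82
t_q=9/2 → seg 2, τ=3/2; S=5+-25/41·τ+-207/41·τ²+509/328·τ³=-5345/2624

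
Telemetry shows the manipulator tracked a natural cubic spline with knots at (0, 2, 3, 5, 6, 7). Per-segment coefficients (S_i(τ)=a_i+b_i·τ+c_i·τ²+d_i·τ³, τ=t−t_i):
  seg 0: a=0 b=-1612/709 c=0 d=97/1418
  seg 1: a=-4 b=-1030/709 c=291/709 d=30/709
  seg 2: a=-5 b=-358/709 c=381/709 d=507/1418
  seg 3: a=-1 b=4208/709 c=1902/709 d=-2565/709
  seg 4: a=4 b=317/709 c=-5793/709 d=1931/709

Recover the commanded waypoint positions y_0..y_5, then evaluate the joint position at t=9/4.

y_0=0 y_1=-4 y_2=-5 y_3=-1 y_4=4 y_5=-1
S(9/4) = -98395/22688

y_0 = S_0(0) = a_0 = 0
y_1 = S_1(0) = a_1 = -4
y_2 = S_2(0) = a_2 = -5
y_3 = S_3(0) = a_3 = -1
y_4 = S_4(0) = a_4 = 4
y_5 = S_4(1) = -1
t_q=9/4 is in segment 1 (τ=1/4); S_1(τ)=-98395/22688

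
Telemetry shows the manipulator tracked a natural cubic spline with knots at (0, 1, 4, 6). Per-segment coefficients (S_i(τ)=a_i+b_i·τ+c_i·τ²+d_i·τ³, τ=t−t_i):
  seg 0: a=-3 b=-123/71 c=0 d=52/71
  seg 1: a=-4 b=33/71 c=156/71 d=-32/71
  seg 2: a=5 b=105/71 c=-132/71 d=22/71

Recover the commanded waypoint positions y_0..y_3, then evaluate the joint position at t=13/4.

y_0=-3 y_1=-4 y_2=5 y_3=3
S(13/4) = 431/142

y_0 = S_0(0) = a_0 = -3
y_1 = S_1(0) = a_1 = -4
y_2 = S_2(0) = a_2 = 5
y_3 = S_2(2) = 3
t_q=13/4 is in segment 1 (τ=9/4); S_1(τ)=431/142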